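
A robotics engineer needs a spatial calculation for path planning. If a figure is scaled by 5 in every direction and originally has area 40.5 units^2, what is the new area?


Linear scale factor k = 5
Original area = 40.5 units^2
Rule: under a linear scaling by k, areas scale by k^2.
k^2 = 5^2 = 25
New area = 40.5 * 25
New area = 1012.5
1012.5 units^2


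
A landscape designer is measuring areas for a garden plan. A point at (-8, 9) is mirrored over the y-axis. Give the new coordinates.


Transformation: reflection
Original point: (-8, 9)
Rule for reflection over the y-axis: (x, y) -> (-x, y)
Apply: (-8, 9) -> (8, 9)
(8, 9)


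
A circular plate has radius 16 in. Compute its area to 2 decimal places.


Shape: circle
Radius r = 16 in
Formula: A = pi * r^2
r^2 = 16^2 = 256
A = pi * 256
A = 804.25
804.25 in^2


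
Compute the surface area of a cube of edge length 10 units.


Shape: cube
Side s = 10 units
A cube has 6 square faces.
Formula: SA = 6 * s^2
s^2 = 100
SA = 6 * 100
SA = 600
600 units^2


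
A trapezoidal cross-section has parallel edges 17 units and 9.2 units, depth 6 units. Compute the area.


Shape: trapezoid
Parallel sides a = 17 units, b = 9.2 units; Height h = 6 units
Formula: A = (a + b) * h / 2
a + b = 17 + 9.2 = 26.2
A = 26.2 * 6 / 2
A = 157.2 / 2
A = 78.6
78.6 units^2


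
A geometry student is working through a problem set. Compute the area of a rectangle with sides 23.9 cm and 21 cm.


Shape: rectangle
Length l = 23.9 cm, Width w = 21 cm
Formula: A = l * w
A = 23.9 * 21
A = 501.9
501.9 cm^2


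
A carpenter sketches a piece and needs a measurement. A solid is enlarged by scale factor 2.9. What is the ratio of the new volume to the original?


Linear scale factor k = 2.9
Rule: under a linear scaling by k, volumes scale by k^3.
k^3 = 2.9 * 2.9 * 2.9
k^3 = 8.41 * 2.9
k^3 = 24.389
Volume scales by a factor of 24.389.
24.389 (dimensionless)


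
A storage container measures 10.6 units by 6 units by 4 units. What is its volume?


Shape: rectangular prism
l = 10.6 units, w = 6 units, h = 4 units
Formula: V = l * w * h
V = 10.6 * 6 * 4
V = 63.6 * 4
V = 254.4
254.4 units^3


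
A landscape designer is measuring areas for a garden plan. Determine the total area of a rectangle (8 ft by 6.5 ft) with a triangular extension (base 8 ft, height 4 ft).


Composite shape: rectangle + triangle
Rectangle area = 8 * 6.5 = 52
Triangle area = 0.5 * 8 * 4 = 16
Total = 52 + 16
Total = 68
68 ft^2


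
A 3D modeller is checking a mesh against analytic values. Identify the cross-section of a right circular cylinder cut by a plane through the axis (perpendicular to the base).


Solid: right circular cylinder
Cutting plane: through the axis (perpendicular to the base)
Visualize the intersection of the plane with the solid's surface.
The boundary of the cut region is a rectangle.
rectangle


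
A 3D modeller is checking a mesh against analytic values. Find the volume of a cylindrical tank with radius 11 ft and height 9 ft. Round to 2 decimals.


Shape: cylinder
Radius r = 11 ft, Height h = 9 ft
Formula: V = pi * r^2 * h
r^2 = 121
V = pi * 121 * 9
V = 1089 * pi
V = 3421.19
3421.19 ft^3


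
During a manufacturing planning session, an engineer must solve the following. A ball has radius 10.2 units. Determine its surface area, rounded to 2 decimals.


Shape: sphere
Radius r = 10.2 units
Formula: SA = 4 * pi * r^2
r^2 = 104.04
SA = 4 * pi * 104.04
SA = 416.16 * pi
SA = 1307.41
1307.41 units^2


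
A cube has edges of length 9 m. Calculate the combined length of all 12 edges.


Shape: cube
Side s = 9 m
A cube has 12 edges, all equal.
Formula: total edge length = 12 * s
Total = 12 * 9
Total = 108
108 m


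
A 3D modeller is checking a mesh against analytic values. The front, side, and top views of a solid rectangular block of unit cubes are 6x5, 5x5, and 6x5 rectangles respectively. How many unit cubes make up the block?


Orthographic views of a solid rectangular block:
Front view 6 x 5 -> length = 6, height = 5
Side view 5 x 5 -> width = 5, height = 5 (consistent)
Top view 6 x 5 -> confirms length = 6, width = 5
The block is 6 x 5 x 5.
Total unit cubes = 6 * 5 * 5 = 150
150 unit cubes


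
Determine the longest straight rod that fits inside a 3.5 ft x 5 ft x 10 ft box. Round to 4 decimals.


Shape: rectangular box (space diagonal)
l = 3.5 ft, w = 5 ft, h = 10 ft
Visualize: the diagonal of the base, then a right triangle with that diagonal and the height.
Formula: d = sqrt(l^2 + w^2 + h^2)
l^2 + w^2 + h^2 = 12.25 + 25 + 100 = 137.25
d = sqrt(137.25)
d = 11.7154
11.7154 ft


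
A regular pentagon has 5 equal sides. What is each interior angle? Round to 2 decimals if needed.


Shape: regular pentagon (5 sides)
Formula: interior angle = (n - 2) * 180 / n
(n - 2) = 3
(n - 2) * 180 = 540
angle = 540 / 5
angle = 108
108 degrees


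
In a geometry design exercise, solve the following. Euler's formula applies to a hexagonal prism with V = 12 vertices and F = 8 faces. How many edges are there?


Polyhedron: hexagonal prism
Euler's formula for convex polyhedra: V - E + F = 2
Given: V = 12 vertices and F = 8 faces
Solve for E:
E = V + F - 2 = 12 + 8 - 2 = 18
18 edges


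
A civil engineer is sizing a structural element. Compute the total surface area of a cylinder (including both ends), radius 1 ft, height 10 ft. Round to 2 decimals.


Shape: closed cylinder
Radius r = 1 ft, Height h = 10 ft
Formula: SA = 2*pi*r^2 + 2*pi*r*h = 2*pi*r*(r + h)
r + h = 11
2 * r * (r + h) = 2 * 1 * 11 = 22
SA = 22 * pi
SA = 69.12
69.12 ft^2


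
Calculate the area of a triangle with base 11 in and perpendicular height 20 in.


Shape: triangle
Base b = 11 in, Height h = 20 in
Formula: A = (1/2) * b * h
A = 0.5 * 11 * 20
A = 0.5 * 220
A = 110
110 in^2


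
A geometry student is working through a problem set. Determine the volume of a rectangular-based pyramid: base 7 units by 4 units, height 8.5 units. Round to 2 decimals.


Shape: rectangular pyramid
Base: 7 units x 4 units, Height h = 8.5 units
Formula: V = (1/3) * base_area * h
base_area = 7 * 4 = 28
base_area * h = 28 * 8.5 = 238
V = 238 / 3
V = 79.33
79.33 units^3


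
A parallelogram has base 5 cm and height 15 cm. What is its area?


Shape: parallelogram
Base b = 5 cm, Height h = 15 cm
Formula: A = b * h
A = 5 * 15
A = 75
75 cm^2


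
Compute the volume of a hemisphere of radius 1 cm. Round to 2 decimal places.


Shape: hemisphere (half of a sphere)
Radius r = 1 cm
Formula: V = (1/2) * (4/3) * pi * r^3 = (2/3) * pi * r^3
r^3 = 1
(2/3) * 1 = 0.666667
V = 0.666667 * pi
V = 2.09
2.09 cm^3


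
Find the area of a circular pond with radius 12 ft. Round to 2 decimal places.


Shape: circle
Radius r = 12 ft
Formula: A = pi * r^2
r^2 = 12^2 = 144
A = pi * 144
A = 452.39
452.39 ft^2


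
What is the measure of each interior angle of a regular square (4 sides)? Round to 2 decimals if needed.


Shape: regular square (4 sides)
Formula: interior angle = (n - 2) * 180 / n
(n - 2) = 2
(n - 2) * 180 = 360
angle = 360 / 4
angle = 90
90 degrees


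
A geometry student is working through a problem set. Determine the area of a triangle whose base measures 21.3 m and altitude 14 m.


Shape: triangle
Base b = 21.3 m, Height h = 14 m
Formula: A = (1/2) * b * h
A = 0.5 * 21.3 * 14
A = 0.5 * 298.2
A = 149.1
149.1 m^2


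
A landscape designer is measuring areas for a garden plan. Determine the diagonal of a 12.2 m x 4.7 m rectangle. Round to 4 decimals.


Shape: rectangle (diagonal via Pythagoras)
Sides: 12.2 m and 4.7 m
Formula: d = sqrt(l^2 + w^2)
l^2 = 148.84, w^2 = 22.09
l^2 + w^2 = 170.93
d = sqrt(170.93)
d = 13.074
13.074 m


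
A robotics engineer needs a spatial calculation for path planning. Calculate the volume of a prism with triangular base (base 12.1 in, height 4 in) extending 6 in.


Shape: triangular prism
Triangle base = 12.1 in, triangle height = 4 in, prism length L = 6 in
Formula: V = (1/2 * b * h_tri) * L
Cross-section area = 0.5 * 12.1 * 4 = 24.2
V = 24.2 * 6
V = 145.2
145.2 in^3


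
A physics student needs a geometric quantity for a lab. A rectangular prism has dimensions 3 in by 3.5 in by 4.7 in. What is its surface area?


Shape: rectangular prism
l = 3 in, w = 3.5 in, h = 4.7 in
Formula: SA = 2(lw + lh + wh)
lw = 10.5, lh = 14.1, wh = 16.45
lw + lh + wh = 41.05
SA = 2 * 41.05
SA = 82.1
82.1 in^2


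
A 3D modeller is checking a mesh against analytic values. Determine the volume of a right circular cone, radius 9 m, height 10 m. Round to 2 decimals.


Shape: cone
Radius r = 9 m, Height h = 10 m
Formula: V = (1/3) * pi * r^2 * h
r^2 = 81
pi * r^2 * h = pi * 81 * 10 = 810 * pi
V = 810 * pi / 3
V = 848.23
848.23 m^3


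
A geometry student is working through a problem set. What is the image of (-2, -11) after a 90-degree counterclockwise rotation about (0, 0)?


Transformation: rotation about the origin
Original point: (-2, -11)
Rule for 90 deg counterclockwise: (x, y) -> (-y, x)
Apply: (-2, -11) -> (11, -2)
(11, -2)


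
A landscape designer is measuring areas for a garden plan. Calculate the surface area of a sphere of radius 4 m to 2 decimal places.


Shape: sphere
Radius r = 4 m
Formula: SA = 4 * pi * r^2
r^2 = 16
SA = 4 * pi * 16
SA = 64 * pi
SA = 201.06
201.06 m^2


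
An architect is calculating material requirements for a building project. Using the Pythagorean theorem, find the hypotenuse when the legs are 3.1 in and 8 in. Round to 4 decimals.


Shape: right triangle
Legs a = 3.1 in, b = 8 in
Formula: c = sqrt(a^2 + b^2)
a^2 = 9.61, b^2 = 64
a^2 + b^2 = 73.61
c = sqrt(73.61)
c = 8.5796
8.5796 in


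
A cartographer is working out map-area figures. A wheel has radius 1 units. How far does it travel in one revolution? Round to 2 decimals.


Shape: circle
Radius r = 1 units
Formula: C = 2 * pi * r
C = 2 * pi * 1
C = 2 * pi
C = 6.28
6.28 units


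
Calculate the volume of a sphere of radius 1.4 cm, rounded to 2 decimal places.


Shape: sphere
Radius r = 1.4 cm
Formula: V = (4/3) * pi * r^3
r^3 = 2.744
(4/3) * 2.744 = 3.658667
V = 3.658667 * pi
V = 11.49
11.49 cm^3


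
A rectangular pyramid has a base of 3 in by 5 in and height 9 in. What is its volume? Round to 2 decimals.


Shape: rectangular pyramid
Base: 3 in x 5 in, Height h = 9 in
Formula: V = (1/3) * base_area * h
base_area = 3 * 5 = 15
base_area * h = 15 * 9 = 135
V = 135 / 3
V = 45
45 in^3


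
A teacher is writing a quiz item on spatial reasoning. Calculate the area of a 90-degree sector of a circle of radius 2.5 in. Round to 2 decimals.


Shape: circular sector
Radius r = 2.5 in, Angle = 90 degrees
Formula: A = (angle/360) * pi * r^2
r^2 = 6.25
Fraction of circle = 90/360
A = (90/360) * pi * 6.25
A = 1.5625 * pi
A = 4.91
4.91 in^2


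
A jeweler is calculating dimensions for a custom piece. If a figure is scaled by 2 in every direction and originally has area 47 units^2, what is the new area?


Linear scale factor k = 2
Original area = 47 units^2
Rule: under a linear scaling by k, areas scale by k^2.
k^2 = 2^2 = 4
New area = 47 * 4
New area = 188
188 units^2


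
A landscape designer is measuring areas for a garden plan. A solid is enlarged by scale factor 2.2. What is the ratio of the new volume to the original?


Linear scale factor k = 2.2
Rule: under a linear scaling by k, volumes scale by k^3.
k^3 = 2.2 * 2.2 * 2.2
k^3 = 4.84 * 2.2
k^3 = 10.648
Volume scales by a factor of 10.648.
10.648 (dimensionless)


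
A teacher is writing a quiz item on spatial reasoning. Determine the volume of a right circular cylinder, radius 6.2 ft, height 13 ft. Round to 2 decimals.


Shape: cylinder
Radius r = 6.2 ft, Height h = 13 ft
Formula: V = pi * r^2 * h
r^2 = 38.44
V = pi * 38.44 * 13
V = 499.72 * pi
V = 1569.92
1569.92 ft^3


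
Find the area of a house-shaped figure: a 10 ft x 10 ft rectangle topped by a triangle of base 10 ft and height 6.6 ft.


Composite shape: rectangle + triangle
Rectangle area = 10 * 10 = 100
Triangle area = 0.5 * 10 * 6.6 = 33
Total = 100 + 33
Total = 133
133 ft^2


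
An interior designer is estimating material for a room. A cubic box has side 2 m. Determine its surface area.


Shape: cube
Side s = 2 m
A cube has 6 square faces.
Formula: SA = 6 * s^2
s^2 = 4
SA = 6 * 4
SA = 24
24 m^2


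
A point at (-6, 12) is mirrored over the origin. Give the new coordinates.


Transformation: reflection
Original point: (-6, 12)
Rule for reflection through the origin: (x, y) -> (-x, -y)
Apply: (-6, 12) -> (6, -12)
(6, -12)


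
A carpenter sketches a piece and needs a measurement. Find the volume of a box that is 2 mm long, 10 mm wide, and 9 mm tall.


Shape: rectangular prism
l = 2 mm, w = 10 mm, h = 9 mm
Formula: V = l * w * h
V = 2 * 10 * 9
V = 20 * 9
V = 180
180 mm^3


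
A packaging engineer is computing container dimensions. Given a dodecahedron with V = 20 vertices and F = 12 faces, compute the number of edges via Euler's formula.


Polyhedron: dodecahedron
Euler's formula for convex polyhedra: V - E + F = 2
Given: V = 20 vertices and F = 12 faces
Solve for E:
E = V + F - 2 = 20 + 12 - 2 = 30
30 edges


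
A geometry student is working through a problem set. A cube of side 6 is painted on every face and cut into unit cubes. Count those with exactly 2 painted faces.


Large cube: 6 x 6 x 6, cut into unit cubes.
n = 6, so n - 2 = 4
Cubes with 2 painted faces lie along the edges, excluding corners.
A cube has 12 edges; each contributes (n - 2) = 4 such cubes.
Count = 12 * 4 = 48
48 unit cubes


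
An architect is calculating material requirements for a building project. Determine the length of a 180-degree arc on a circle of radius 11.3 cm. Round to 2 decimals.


Shape: circular arc
Radius r = 11.3 cm, Angle = 180 degrees
Formula: L = (angle/360) * 2 * pi * r
2 * pi * r = 22.6 * pi
L = (180/360) * 22.6 * pi
L = 11.3 * pi
L = 35.5
35.5 cm


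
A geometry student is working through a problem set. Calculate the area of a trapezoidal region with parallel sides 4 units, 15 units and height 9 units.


Shape: trapezoid
Parallel sides a = 4 units, b = 15 units; Height h = 9 units
Formula: A = (a + b) * h / 2
a + b = 4 + 15 = 19
A = 19 * 9 / 2
A = 171 / 2
A = 85.5
85.5 units^2


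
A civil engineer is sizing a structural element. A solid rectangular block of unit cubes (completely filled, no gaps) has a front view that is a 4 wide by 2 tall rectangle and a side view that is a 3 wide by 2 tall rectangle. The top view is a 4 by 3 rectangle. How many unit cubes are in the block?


Orthographic views of a solid rectangular block:
Front view 4 x 2 -> length = 4, height = 2
Side view 3 x 2 -> width = 3, height = 2 (consistent)
Top view 4 x 3 -> confirms length = 4, width = 3
The block is 4 x 3 x 2.
Total unit cubes = 4 * 3 * 2 = 24
24 unit cubes


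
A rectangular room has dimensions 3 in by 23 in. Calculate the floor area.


Shape: rectangle
Length l = 3 in, Width w = 23 in
Formula: A = l * w
A = 3 * 23
A = 69
69 in^2


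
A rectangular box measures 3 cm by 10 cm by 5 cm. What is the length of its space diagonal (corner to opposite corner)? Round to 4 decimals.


Shape: rectangular box (space diagonal)
l = 3 cm, w = 10 cm, h = 5 cm
Visualize: the diagonal of the base, then a right triangle with that diagonal and the height.
Formula: d = sqrt(l^2 + w^2 + h^2)
l^2 + w^2 + h^2 = 9 + 100 + 25 = 134
d = sqrt(134)
d = 11.5758
11.5758 cm


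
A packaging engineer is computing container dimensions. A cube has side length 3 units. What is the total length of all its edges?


Shape: cube
Side s = 3 units
A cube has 12 edges, all equal.
Formula: total edge length = 12 * s
Total = 12 * 3
Total = 36
36 units


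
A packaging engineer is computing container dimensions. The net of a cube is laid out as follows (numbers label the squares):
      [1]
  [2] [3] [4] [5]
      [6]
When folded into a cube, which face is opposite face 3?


Net: cross layout. Take square 3 as the base (bottom).
Fold the four squares in the horizontal row up around 3: 2 -> left, 4 -> right, 5 wraps to the top.
Fold 1 and 6 up from 3: 1 -> back, 6 -> front.
Opposite pairs are therefore: (1, 6), (2, 4), (3, 5).
Face 3 is opposite face 5.
face 5


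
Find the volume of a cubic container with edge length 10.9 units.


Shape: cube
Side s = 10.9 units
Formula: V = s^3
V = 10.9 * 10.9 * 10.9
V = 118.81 * 10.9
V = 1295.029
1295.029 units^3


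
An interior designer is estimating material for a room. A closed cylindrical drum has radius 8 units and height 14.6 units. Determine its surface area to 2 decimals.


Shape: closed cylinder
Radius r = 8 units, Height h = 14.6 units
Formula: SA = 2*pi*r^2 + 2*pi*r*h = 2*pi*r*(r + h)
r + h = 22.6
2 * r * (r + h) = 2 * 8 * 22.6 = 361.6
SA = 361.6 * pi
SA = 1136
1136 units^2


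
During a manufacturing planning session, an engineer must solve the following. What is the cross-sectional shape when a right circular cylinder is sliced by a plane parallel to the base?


Solid: right circular cylinder
Cutting plane: parallel to the base
Visualize the intersection of the plane with the solid's surface.
The boundary of the cut region is a circle.
circle


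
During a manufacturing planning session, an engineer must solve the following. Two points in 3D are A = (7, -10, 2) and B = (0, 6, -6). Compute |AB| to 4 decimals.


3D distance between two points
P1 = (7, -10, 2), P2 = (0, 6, -6)
Formula: d = sqrt((x2-x1)^2 + (y2-y1)^2 + (z2-z1)^2)
dx = 0 - 7 = -7
dy = 6 - -10 = 16
dz = -6 - 2 = -8
dx^2 + dy^2 + dz^2 = 49 + 256 + 64 = 369
d = sqrt(369)
d = 19.2094
19.2094 units


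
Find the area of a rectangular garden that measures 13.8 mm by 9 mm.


Shape: rectangle
Length l = 13.8 mm, Width w = 9 mm
Formula: A = l * w
A = 13.8 * 9
A = 124.2
124.2 mm^2


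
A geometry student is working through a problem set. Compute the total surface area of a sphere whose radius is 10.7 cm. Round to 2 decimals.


Shape: sphere
Radius r = 10.7 cm
Formula: SA = 4 * pi * r^2
r^2 = 114.49
SA = 4 * pi * 114.49
SA = 457.96 * pi
SA = 1438.72
1438.72 cm^2


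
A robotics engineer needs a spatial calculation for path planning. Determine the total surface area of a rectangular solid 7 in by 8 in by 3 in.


Shape: rectangular prism
l = 7 in, w = 8 in, h = 3 in
Formula: SA = 2(lw + lh + wh)
lw = 56, lh = 21, wh = 24
lw + lh + wh = 101
SA = 2 * 101
SA = 202
202 in^2


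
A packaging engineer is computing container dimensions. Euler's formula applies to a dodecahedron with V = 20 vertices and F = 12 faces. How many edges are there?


Polyhedron: dodecahedron
Euler's formula for convex polyhedra: V - E + F = 2
Given: V = 20 vertices and F = 12 faces
Solve for E:
E = V + F - 2 = 20 + 12 - 2 = 30
30 edges


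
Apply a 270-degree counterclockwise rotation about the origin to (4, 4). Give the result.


Transformation: rotation about the origin
Original point: (4, 4)
Rule for 270 deg counterclockwise: (x, y) -> (y, -x)
Apply: (4, 4) -> (4, -4)
(4, -4)


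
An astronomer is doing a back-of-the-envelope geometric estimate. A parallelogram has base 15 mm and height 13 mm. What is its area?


Shape: parallelogram
Base b = 15 mm, Height h = 13 mm
Formula: A = b * h
A = 15 * 13
A = 195
195 mm^2


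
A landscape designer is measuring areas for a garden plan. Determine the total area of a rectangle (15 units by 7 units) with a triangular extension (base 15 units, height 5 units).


Composite shape: rectangle + triangle
Rectangle area = 15 * 7 = 105
Triangle area = 0.5 * 15 * 5 = 37.5
Total = 105 + 37.5
Total = 142.5
142.5 units^2


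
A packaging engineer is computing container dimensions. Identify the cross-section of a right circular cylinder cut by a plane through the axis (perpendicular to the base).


Solid: right circular cylinder
Cutting plane: through the axis (perpendicular to the base)
Visualize the intersection of the plane with the solid's surface.
The boundary of the cut region is a rectangle.
rectangle


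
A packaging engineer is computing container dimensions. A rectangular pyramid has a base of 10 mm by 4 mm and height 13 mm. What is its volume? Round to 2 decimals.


Shape: rectangular pyramid
Base: 10 mm x 4 mm, Height h = 13 mm
Formula: V = (1/3) * base_area * h
base_area = 10 * 4 = 40
base_area * h = 40 * 13 = 520
V = 520 / 3
V = 173.33
173.33 mm^3


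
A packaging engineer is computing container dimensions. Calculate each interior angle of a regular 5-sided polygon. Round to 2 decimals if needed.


Shape: regular pentagon (5 sides)
Formula: interior angle = (n - 2) * 180 / n
(n - 2) = 3
(n - 2) * 180 = 540
angle = 540 / 5
angle = 108
108 degrees


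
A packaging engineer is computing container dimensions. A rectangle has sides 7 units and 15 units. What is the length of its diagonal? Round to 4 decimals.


Shape: rectangle (diagonal via Pythagoras)
Sides: 7 units and 15 units
Formula: d = sqrt(l^2 + w^2)
l^2 = 49, w^2 = 225
l^2 + w^2 = 274
d = sqrt(274)
d = 16.5529
16.5529 units


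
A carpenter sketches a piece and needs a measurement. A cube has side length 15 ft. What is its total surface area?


Shape: cube
Side s = 15 ft
A cube has 6 square faces.
Formula: SA = 6 * s^2
s^2 = 225
SA = 6 * 225
SA = 1350
1350 ft^2


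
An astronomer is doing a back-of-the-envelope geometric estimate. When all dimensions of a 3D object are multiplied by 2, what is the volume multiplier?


Linear scale factor k = 2
Rule: under a linear scaling by k, volumes scale by k^3.
k^3 = 2 * 2 * 2
k^3 = 4 * 2
k^3 = 8
Volume scales by a factor of 8.
8 (dimensionless)


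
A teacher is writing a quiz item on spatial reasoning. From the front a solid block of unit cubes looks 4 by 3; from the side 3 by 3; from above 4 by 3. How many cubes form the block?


Orthographic views of a solid rectangular block:
Front view 4 x 3 -> length = 4, height = 3
Side view 3 x 3 -> width = 3, height = 3 (consistent)
Top view 4 x 3 -> confirms length = 4, width = 3
The block is 4 x 3 x 3.
Total unit cubes = 4 * 3 * 3 = 36
36 unit cubes


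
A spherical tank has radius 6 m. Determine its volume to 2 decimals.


Shape: sphere
Radius r = 6 m
Formula: V = (4/3) * pi * r^3
r^3 = 216
(4/3) * 216 = 288
V = 288 * pi
V = 904.78
904.78 m^3


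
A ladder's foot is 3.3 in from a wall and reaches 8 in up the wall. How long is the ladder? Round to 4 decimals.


Shape: right triangle
Legs a = 3.3 in, b = 8 in
Formula: c = sqrt(a^2 + b^2)
a^2 = 10.89, b^2 = 64
a^2 + b^2 = 74.89
c = sqrt(74.89)
c = 8.6539
8.6539 in


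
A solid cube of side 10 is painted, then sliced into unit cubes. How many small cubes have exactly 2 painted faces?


Large cube: 10 x 10 x 10, cut into unit cubes.
n = 10, so n - 2 = 8
Cubes with 2 painted faces lie along the edges, excluding corners.
A cube has 12 edges; each contributes (n - 2) = 8 such cubes.
Count = 12 * 8 = 96
96 unit cubes


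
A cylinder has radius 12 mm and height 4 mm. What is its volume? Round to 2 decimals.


Shape: cylinder
Radius r = 12 mm, Height h = 4 mm
Formula: V = pi * r^2 * h
r^2 = 144
V = pi * 144 * 4
V = 576 * pi
V = 1809.56
1809.56 mm^3


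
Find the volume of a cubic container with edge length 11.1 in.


Shape: cube
Side s = 11.1 in
Formula: V = s^3
V = 11.1 * 11.1 * 11.1
V = 123.21 * 11.1
V = 1367.631
1367.631 in^3


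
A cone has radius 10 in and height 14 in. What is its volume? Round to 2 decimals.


Shape: cone
Radius r = 10 in, Height h = 14 in
Formula: V = (1/3) * pi * r^2 * h
r^2 = 100
pi * r^2 * h = pi * 100 * 14 = 1400 * pi
V = 1400 * pi / 3
V = 1466.08
1466.08 in^3


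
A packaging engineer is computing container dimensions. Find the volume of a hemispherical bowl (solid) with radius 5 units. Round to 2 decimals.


Shape: hemisphere (half of a sphere)
Radius r = 5 units
Formula: V = (1/2) * (4/3) * pi * r^3 = (2/3) * pi * r^3
r^3 = 125
(2/3) * 125 = 83.333333
V = 83.333333 * pi
V = 261.8
261.8 units^3


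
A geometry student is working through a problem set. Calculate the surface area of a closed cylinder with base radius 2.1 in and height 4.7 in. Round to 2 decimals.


Shape: closed cylinder
Radius r = 2.1 in, Height h = 4.7 in
Formula: SA = 2*pi*r^2 + 2*pi*r*h = 2*pi*r*(r + h)
r + h = 6.8
2 * r * (r + h) = 2 * 2.1 * 6.8 = 28.56
SA = 28.56 * pi
SA = 89.72
89.72 in^2


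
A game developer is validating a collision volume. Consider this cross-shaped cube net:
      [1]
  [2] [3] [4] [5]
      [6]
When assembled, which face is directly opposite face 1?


Net: cross layout. Take square 3 as the base (bottom).
Fold the four squares in the horizontal row up around 3: 2 -> left, 4 -> right, 5 wraps to the top.
Fold 1 and 6 up from 3: 1 -> back, 6 -> front.
Opposite pairs are therefore: (1, 6), (2, 4), (3, 5).
Face 1 is opposite face 6.
face 6


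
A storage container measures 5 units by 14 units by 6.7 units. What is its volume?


Shape: rectangular prism
l = 5 units, w = 14 units, h = 6.7 units
Formula: V = l * w * h
V = 5 * 14 * 6.7
V = 70 * 6.7
V = 469
469 units^3


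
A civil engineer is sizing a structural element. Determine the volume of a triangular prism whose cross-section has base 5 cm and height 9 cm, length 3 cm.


Shape: triangular prism
Triangle base = 5 cm, triangle height = 9 cm, prism length L = 3 cm
Formula: V = (1/2 * b * h_tri) * L
Cross-section area = 0.5 * 5 * 9 = 22.5
V = 22.5 * 3
V = 67.5
67.5 cm^3


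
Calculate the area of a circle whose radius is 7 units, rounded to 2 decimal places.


Shape: circle
Radius r = 7 units
Formula: A = pi * r^2
r^2 = 7^2 = 49
A = pi * 49
A = 153.94
153.94 units^2


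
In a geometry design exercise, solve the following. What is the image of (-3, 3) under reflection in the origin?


Transformation: reflection
Original point: (-3, 3)
Rule for reflection through the origin: (x, y) -> (-x, -y)
Apply: (-3, 3) -> (3, -3)
(3, -3)


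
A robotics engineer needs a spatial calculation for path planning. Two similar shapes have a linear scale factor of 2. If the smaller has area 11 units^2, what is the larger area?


Linear scale factor k = 2
Original area = 11 units^2
Rule: under a linear scaling by k, areas scale by k^2.
k^2 = 2^2 = 4
New area = 11 * 4
New area = 44
44 units^2


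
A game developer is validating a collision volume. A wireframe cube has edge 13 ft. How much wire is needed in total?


Shape: cube
Side s = 13 ft
A cube has 12 edges, all equal.
Formula: total edge length = 12 * s
Total = 12 * 13
Total = 156
156 ft


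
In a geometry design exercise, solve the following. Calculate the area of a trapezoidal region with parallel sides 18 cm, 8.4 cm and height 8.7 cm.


Shape: trapezoid
Parallel sides a = 18 cm, b = 8.4 cm; Height h = 8.7 cm
Formula: A = (a + b) * h / 2
a + b = 18 + 8.4 = 26.4
A = 26.4 * 8.7 / 2
A = 229.68 / 2
A = 114.84
114.84 cm^2


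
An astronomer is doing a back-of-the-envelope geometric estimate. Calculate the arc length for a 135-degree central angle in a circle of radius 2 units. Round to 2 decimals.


Shape: circular arc
Radius r = 2 units, Angle = 135 degrees
Formula: L = (angle/360) * 2 * pi * r
2 * pi * r = 4 * pi
L = (135/360) * 4 * pi
L = 1.5 * pi
L = 4.71
4.71 units


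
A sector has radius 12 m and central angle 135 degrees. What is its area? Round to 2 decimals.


Shape: circular sector
Radius r = 12 m, Angle = 135 degrees
Formula: A = (angle/360) * pi * r^2
r^2 = 144
Fraction of circle = 135/360
A = (135/360) * pi * 144
A = 54 * pi
A = 169.65
169.65 m^2


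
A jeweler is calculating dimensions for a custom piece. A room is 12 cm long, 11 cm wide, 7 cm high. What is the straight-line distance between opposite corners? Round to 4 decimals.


Shape: rectangular box (space diagonal)
l = 12 cm, w = 11 cm, h = 7 cm
Visualize: the diagonal of the base, then a right triangle with that diagonal and the height.
Formula: d = sqrt(l^2 + w^2 + h^2)
l^2 + w^2 + h^2 = 144 + 121 + 49 = 314
d = sqrt(314)
d = 17.72
17.72 cm


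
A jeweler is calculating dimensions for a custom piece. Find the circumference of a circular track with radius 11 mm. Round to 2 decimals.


Shape: circle
Radius r = 11 mm
Formula: C = 2 * pi * r
C = 2 * pi * 11
C = 22 * pi
C = 69.12
69.12 mm


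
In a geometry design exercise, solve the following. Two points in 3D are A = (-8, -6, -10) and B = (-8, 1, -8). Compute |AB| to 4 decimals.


3D distance between two points
P1 = (-8, -6, -10), P2 = (-8, 1, -8)
Formula: d = sqrt((x2-x1)^2 + (y2-y1)^2 + (z2-z1)^2)
dx = -8 - -8 = 0
dy = 1 - -6 = 7
dz = -8 - -10 = 2
dx^2 + dy^2 + dz^2 = 0 + 49 + 4 = 53
d = sqrt(53)
d = 7.2801
7.2801 units


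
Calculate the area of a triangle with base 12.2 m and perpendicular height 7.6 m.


Shape: triangle
Base b = 12.2 m, Height h = 7.6 m
Formula: A = (1/2) * b * h
A = 0.5 * 12.2 * 7.6
A = 0.5 * 92.72
A = 46.36
46.36 m^2


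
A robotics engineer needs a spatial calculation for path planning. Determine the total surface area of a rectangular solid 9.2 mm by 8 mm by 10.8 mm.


Shape: rectangular prism
l = 9.2 mm, w = 8 mm, h = 10.8 mm
Formula: SA = 2(lw + lh + wh)
lw = 73.6, lh = 99.36, wh = 86.4
lw + lh + wh = 259.36
SA = 2 * 259.36
SA = 518.72
518.72 mm^2


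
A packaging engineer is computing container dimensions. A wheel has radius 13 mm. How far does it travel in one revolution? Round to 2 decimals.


Shape: circle
Radius r = 13 mm
Formula: C = 2 * pi * r
C = 2 * pi * 13
C = 26 * pi
C = 81.68
81.68 mm


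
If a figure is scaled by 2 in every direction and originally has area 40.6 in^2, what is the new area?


Linear scale factor k = 2
Original area = 40.6 in^2
Rule: under a linear scaling by k, areas scale by k^2.
k^2 = 2^2 = 4
New area = 40.6 * 4
New area = 162.4
162.4 in^2


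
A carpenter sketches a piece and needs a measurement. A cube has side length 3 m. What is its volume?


Shape: cube
Side s = 3 m
Formula: V = s^3
V = 3 * 3 * 3
V = 9 * 3
V = 27
27 m^3


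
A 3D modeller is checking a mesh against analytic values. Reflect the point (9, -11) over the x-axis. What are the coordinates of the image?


Transformation: reflection
Original point: (9, -11)
Rule for reflection over the x-axis: (x, y) -> (x, -y)
Apply: (9, -11) -> (9, 11)
(9, 11)


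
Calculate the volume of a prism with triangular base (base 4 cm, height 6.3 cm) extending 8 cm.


Shape: triangular prism
Triangle base = 4 cm, triangle height = 6.3 cm, prism length L = 8 cm
Formula: V = (1/2 * b * h_tri) * L
Cross-section area = 0.5 * 4 * 6.3 = 12.6
V = 12.6 * 8
V = 100.8
100.8 cm^3


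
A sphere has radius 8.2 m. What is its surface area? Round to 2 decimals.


Shape: sphere
Radius r = 8.2 m
Formula: SA = 4 * pi * r^2
r^2 = 67.24
SA = 4 * pi * 67.24
SA = 268.96 * pi
SA = 844.96
844.96 m^2


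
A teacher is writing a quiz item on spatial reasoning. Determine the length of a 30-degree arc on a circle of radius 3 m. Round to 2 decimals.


Shape: circular arc
Radius r = 3 m, Angle = 30 degrees
Formula: L = (angle/360) * 2 * pi * r
2 * pi * r = 6 * pi
L = (30/360) * 6 * pi
L = 0.5 * pi
L = 1.57
1.57 m


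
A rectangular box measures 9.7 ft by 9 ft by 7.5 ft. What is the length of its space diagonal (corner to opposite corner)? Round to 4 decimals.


Shape: rectangular box (space diagonal)
l = 9.7 ft, w = 9 ft, h = 7.5 ft
Visualize: the diagonal of the base, then a right triangle with that diagonal and the height.
Formula: d = sqrt(l^2 + w^2 + h^2)
l^2 + w^2 + h^2 = 94.09 + 81 + 56.25 = 231.34
d = sqrt(231.34)
d = 15.2099
15.2099 ft


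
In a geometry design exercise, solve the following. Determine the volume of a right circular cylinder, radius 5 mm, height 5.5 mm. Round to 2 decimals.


Shape: cylinder
Radius r = 5 mm, Height h = 5.5 mm
Formula: V = pi * r^2 * h
r^2 = 25
V = pi * 25 * 5.5
V = 137.5 * pi
V = 431.97
431.97 mm^3


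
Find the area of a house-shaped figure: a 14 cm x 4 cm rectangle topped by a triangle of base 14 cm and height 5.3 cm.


Composite shape: rectangle + triangle
Rectangle area = 14 * 4 = 56
Triangle area = 0.5 * 14 * 5.3 = 37.1
Total = 56 + 37.1
Total = 93.1
93.1 cm^2


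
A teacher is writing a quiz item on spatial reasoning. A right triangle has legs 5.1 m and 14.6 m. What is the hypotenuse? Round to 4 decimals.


Shape: right triangle
Legs a = 5.1 m, b = 14.6 m
Formula: c = sqrt(a^2 + b^2)
a^2 = 26.01, b^2 = 213.16
a^2 + b^2 = 239.17
c = sqrt(239.17)
c = 15.4651
15.4651 m


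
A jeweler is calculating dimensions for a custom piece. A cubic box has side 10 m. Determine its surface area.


Shape: cube
Side s = 10 m
A cube has 6 square faces.
Formula: SA = 6 * s^2
s^2 = 100
SA = 6 * 100
SA = 600
600 m^2


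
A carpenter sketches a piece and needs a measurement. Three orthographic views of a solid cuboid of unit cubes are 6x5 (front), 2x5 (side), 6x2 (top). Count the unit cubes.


Orthographic views of a solid rectangular block:
Front view 6 x 5 -> length = 6, height = 5
Side view 2 x 5 -> width = 2, height = 5 (consistent)
Top view 6 x 2 -> confirms length = 6, width = 2
The block is 6 x 2 x 5.
Total unit cubes = 6 * 2 * 5 = 60
60 unit cubes


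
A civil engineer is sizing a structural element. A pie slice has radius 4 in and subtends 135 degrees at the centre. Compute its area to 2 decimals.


Shape: circular sector
Radius r = 4 in, Angle = 135 degrees
Formula: A = (angle/360) * pi * r^2
r^2 = 16
Fraction of circle = 135/360
A = (135/360) * pi * 16
A = 6 * pi
A = 18.85
18.85 in^2


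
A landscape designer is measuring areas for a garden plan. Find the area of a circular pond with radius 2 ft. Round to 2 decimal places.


Shape: circle
Radius r = 2 ft
Formula: A = pi * r^2
r^2 = 2^2 = 4
A = pi * 4
A = 12.57
12.57 ft^2


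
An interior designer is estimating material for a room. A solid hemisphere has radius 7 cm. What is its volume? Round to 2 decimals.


Shape: hemisphere (half of a sphere)
Radius r = 7 cm
Formula: V = (1/2) * (4/3) * pi * r^3 = (2/3) * pi * r^3
r^3 = 343
(2/3) * 343 = 228.666667
V = 228.666667 * pi
V = 718.38
718.38 cm^3


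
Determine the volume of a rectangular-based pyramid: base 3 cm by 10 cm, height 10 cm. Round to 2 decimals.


Shape: rectangular pyramid
Base: 3 cm x 10 cm, Height h = 10 cm
Formula: V = (1/3) * base_area * h
base_area = 3 * 10 = 30
base_area * h = 30 * 10 = 300
V = 300 / 3
V = 100
100 cm^3


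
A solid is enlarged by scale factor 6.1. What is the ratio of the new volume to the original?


Linear scale factor k = 6.1
Rule: under a linear scaling by k, volumes scale by k^3.
k^3 = 6.1 * 6.1 * 6.1
k^3 = 37.21 * 6.1
k^3 = 226.981
Volume scales by a factor of 226.981.
226.981 (dimensionless)


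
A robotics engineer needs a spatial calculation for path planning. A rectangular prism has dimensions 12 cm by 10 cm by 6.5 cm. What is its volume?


Shape: rectangular prism
l = 12 cm, w = 10 cm, h = 6.5 cm
Formula: V = l * w * h
V = 12 * 10 * 6.5
V = 120 * 6.5
V = 780
780 cm^3


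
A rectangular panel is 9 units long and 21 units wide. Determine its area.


Shape: rectangle
Length l = 9 units, Width w = 21 units
Formula: A = l * w
A = 9 * 21
A = 189
189 units^2


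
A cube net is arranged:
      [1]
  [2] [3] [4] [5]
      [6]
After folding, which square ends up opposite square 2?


Net: cross layout. Take square 3 as the base (bottom).
Fold the four squares in the horizontal row up around 3: 2 -> left, 4 -> right, 5 wraps to the top.
Fold 1 and 6 up from 3: 1 -> back, 6 -> front.
Opposite pairs are therefore: (1, 6), (2, 4), (3, 5).
Face 2 is opposite face 4.
face 4


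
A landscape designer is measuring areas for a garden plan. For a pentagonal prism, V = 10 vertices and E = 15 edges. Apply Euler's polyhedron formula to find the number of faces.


Polyhedron: pentagonal prism
Euler's formula for convex polyhedra: V - E + F = 2
Given: V = 10 vertices and E = 15 edges
Solve for F:
F = 2 + E - V = 2 + 15 - 10 = 7
7 faces


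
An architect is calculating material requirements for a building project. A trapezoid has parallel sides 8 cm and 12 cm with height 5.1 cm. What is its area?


Shape: trapezoid
Parallel sides a = 8 cm, b = 12 cm; Height h = 5.1 cm
Formula: A = (a + b) * h / 2
a + b = 8 + 12 = 20
A = 20 * 5.1 / 2
A = 102 / 2
A = 51
51 cm^2


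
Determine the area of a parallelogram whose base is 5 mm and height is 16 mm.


Shape: parallelogram
Base b = 5 mm, Height h = 16 mm
Formula: A = b * h
A = 5 * 16
A = 80
80 mm^2


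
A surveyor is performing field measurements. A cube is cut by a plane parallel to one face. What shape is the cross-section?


Solid: cube
Cutting plane: parallel to one face
Visualize the intersection of the plane with the solid's surface.
The boundary of the cut region is a square.
square


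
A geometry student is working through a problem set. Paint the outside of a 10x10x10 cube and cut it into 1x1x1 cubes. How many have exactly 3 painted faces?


Large cube: 10 x 10 x 10, cut into unit cubes.
Cubes with 3 painted faces are at the corners. A cube always has 8 corners.
Count = 8
8 unit cubes


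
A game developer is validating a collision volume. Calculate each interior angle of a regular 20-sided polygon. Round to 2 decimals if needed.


Shape: regular icosagon (20 sides)
Formula: interior angle = (n - 2) * 180 / n
(n - 2) = 18
(n - 2) * 180 = 3240
angle = 3240 / 20
angle = 162
162 degrees


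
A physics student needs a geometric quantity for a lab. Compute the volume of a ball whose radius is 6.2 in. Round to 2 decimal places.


Shape: sphere
Radius r = 6.2 in
Formula: V = (4/3) * pi * r^3
r^3 = 238.328
(4/3) * 238.328 = 317.770667
V = 317.770667 * pi
V = 998.31
998.31 in^3


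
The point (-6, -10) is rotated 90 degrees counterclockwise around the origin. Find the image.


Transformation: rotation about the origin
Original point: (-6, -10)
Rule for 90 deg counterclockwise: (x, y) -> (-y, x)
Apply: (-6, -10) -> (10, -6)
(10, -6)


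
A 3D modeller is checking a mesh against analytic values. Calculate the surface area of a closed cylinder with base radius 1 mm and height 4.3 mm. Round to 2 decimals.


Shape: closed cylinder
Radius r = 1 mm, Height h = 4.3 mm
Formula: SA = 2*pi*r^2 + 2*pi*r*h = 2*pi*r*(r + h)
r + h = 5.3
2 * r * (r + h) = 2 * 1 * 5.3 = 10.6
SA = 10.6 * pi
SA = 33.3
33.3 mm^2


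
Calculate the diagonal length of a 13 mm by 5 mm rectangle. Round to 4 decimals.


Shape: rectangle (diagonal via Pythagoras)
Sides: 13 mm and 5 mm
Formula: d = sqrt(l^2 + w^2)
l^2 = 169, w^2 = 25
l^2 + w^2 = 194
d = sqrt(194)
d = 13.9284
13.9284 mm


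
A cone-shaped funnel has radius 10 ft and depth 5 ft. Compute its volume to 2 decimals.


Shape: cone
Radius r = 10 ft, Height h = 5 ft
Formula: V = (1/3) * pi * r^2 * h
r^2 = 100
pi * r^2 * h = pi * 100 * 5 = 500 * pi
V = 500 * pi / 3
V = 523.6
523.6 ft^3


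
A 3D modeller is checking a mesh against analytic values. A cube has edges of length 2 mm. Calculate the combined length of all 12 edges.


Shape: cube
Side s = 2 mm
A cube has 12 edges, all equal.
Formula: total edge length = 12 * s
Total = 12 * 2
Total = 24
24 mm


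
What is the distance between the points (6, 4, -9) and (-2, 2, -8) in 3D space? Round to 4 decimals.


3D distance between two points
P1 = (6, 4, -9), P2 = (-2, 2, -8)
Formula: d = sqrt((x2-x1)^2 + (y2-y1)^2 + (z2-z1)^2)
dx = -2 - 6 = -8
dy = 2 - 4 = -2
dz = -8 - -9 = 1
dx^2 + dy^2 + dz^2 = 64 + 4 + 1 = 69
d = sqrt(69)
d = 8.3066
8.3066 units


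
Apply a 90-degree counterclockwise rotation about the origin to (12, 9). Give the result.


Transformation: rotation about the origin
Original point: (12, 9)
Rule for 90 deg counterclockwise: (x, y) -> (-y, x)
Apply: (12, 9) -> (-9, 12)
(-9, 12)


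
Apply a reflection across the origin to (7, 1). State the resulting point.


Transformation: reflection
Original point: (7, 1)
Rule for reflection through the origin: (x, y) -> (-x, -y)
Apply: (7, 1) -> (-7, -1)
(-7, -1)
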